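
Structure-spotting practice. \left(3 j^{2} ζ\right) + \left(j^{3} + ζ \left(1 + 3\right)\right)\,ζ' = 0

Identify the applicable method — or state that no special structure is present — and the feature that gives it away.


Method: the exact-equation method — equality of cross partials is the green light — assemble the potential function term by term.


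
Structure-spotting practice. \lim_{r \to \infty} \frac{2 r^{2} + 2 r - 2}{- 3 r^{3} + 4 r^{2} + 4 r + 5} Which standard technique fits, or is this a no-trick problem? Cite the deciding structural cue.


Method: dominant-term comparison — as r grows, only the highest-degree terms matter — compare leading terms and read the limit off. Differentiating the expression as a single quotient would eventually settle it as well; matching dominant growth settles it immediately.


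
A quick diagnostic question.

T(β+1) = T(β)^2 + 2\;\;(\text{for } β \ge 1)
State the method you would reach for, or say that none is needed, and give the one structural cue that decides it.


Method: no special technique — this one you iterate or analyze qualitatively: the nonlinearity defeats linear solution methods.


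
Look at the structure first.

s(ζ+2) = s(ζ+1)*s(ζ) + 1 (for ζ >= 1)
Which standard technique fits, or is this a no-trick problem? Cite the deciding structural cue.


Method: no special technique — the new term depends nonlinearly on the old ones, which disqualifies every superposition-based technique.


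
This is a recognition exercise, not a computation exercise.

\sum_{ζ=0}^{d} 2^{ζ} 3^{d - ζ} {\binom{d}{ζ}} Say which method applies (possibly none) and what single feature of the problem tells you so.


Diagnosis: the binomial theorem — {\binom{d}{ζ}} weighting matched powers of 2 and 3 is the expanded form of (2 + 3)^d — fold it back up.


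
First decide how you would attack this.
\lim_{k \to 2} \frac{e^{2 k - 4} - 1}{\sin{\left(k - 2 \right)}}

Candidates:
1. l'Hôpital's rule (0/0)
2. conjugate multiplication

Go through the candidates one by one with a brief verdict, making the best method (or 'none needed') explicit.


Method: l'Hôpital's rule (0/0) — both numerator and denominator vanish at 2: the genuine 0/0 indeterminate that l'Hôpital exists for. One could equally expand both pieces locally and compare leading terms; the rule does that in one stroke.
- l'Hôpital's rule (0/0): applies; the problem has the shape this method handles.
- conjugate multiplication — no difference of divergent radicals appears, so rationalizing has nothing to cancel.


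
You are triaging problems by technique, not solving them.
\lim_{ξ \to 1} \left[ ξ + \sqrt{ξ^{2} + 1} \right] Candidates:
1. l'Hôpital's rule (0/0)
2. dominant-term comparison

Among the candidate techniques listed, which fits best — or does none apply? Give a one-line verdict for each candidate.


Diagnosis: no special technique — nothing blocks direct substitution at 1: plug in and finish.
- l'Hôpital's rule (0/0): substituting the point produces a determinate value, not a 0 over 0 clash.
- dominant-term comparison: no dominant power emerges to decide the limit by degree comparison.


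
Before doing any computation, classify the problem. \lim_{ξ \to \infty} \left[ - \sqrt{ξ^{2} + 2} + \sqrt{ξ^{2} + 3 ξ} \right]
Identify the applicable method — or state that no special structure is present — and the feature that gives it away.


Diagnosis: conjugate multiplication — neither \sqrt{ξ^{2} + 3 ξ} nor \sqrt{ξ^{2} + 2} converges alone, so rewrite their difference as a conjugate-rationalized quotient first.


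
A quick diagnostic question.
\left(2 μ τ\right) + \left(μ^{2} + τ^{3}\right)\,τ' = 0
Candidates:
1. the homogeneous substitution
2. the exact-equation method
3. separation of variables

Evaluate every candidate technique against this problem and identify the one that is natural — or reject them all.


Technique: the exact-equation method — check exactness first: here it holds (2 μ τ, μ^{2} + τ^{3} have matching cross partials), so no integrating factor is needed.
- the homogeneous substitution: rescaling both variables together changes the slope, so no ratio substitution collapses it.
- the exact-equation method — yes, a natural case for it.
- separation of variables: the two dependences are entangled, not a clean product of one-variable pieces.


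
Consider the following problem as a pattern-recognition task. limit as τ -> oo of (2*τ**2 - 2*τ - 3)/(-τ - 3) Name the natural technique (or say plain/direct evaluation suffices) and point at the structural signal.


Method: dominant-term comparison — as τ grows, only the highest-degree terms matter — compare leading terms and read the limit off. As a single quotient, the ∞/∞ shape would yield to repeated differentiation as well — the growth comparison gets there in one look.


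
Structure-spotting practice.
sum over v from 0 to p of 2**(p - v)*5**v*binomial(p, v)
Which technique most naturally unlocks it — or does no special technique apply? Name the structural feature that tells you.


Technique: the binomial theorem — binomial coefficients against complementary powers of 5 and 2: recognize the binomial expansion and resum.


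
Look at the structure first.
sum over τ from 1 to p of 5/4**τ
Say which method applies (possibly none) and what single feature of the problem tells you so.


Technique: the geometric series formula — consecutive terms stand in a fixed index-free ratio — the geometric sum formula closes it.


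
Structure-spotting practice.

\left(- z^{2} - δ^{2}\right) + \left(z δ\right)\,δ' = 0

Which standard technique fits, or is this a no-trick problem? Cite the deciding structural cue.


Method: the homogeneous substitution — the slope is degree-zero homogeneous: the ratio substitution v = δ/z collapses it. This doubles as a Bernoulli equation in the unknown as written; the homogeneous route needs no setup at all.


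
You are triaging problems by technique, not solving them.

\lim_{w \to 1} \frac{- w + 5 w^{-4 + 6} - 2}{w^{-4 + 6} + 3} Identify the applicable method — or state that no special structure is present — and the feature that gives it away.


Best approach: no special technique — the function is continuous at 1; evaluation is itself the limit, no machinery required.


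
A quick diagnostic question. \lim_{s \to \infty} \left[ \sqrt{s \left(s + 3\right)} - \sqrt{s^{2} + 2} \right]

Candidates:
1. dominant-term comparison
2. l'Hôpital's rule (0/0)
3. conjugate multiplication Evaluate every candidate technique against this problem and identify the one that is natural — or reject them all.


Verdict: conjugate multiplication — two divergent pieces with a minus sign between them and a radical in the mix: rationalize \sqrt{s \left(s + 3\right)} - \sqrt{s^{2} + 2} before any limit law applies.
- dominant-term comparison: this limit is not decided by comparing polynomial growth at infinity.
- l'Hôpital's rule (0/0): substitution produces ∞ − ∞ rather than a vanishing quotient; the rule needs a 0/0 ratio to act on.
- conjugate multiplication — applies; the problem has the shape this method handles.


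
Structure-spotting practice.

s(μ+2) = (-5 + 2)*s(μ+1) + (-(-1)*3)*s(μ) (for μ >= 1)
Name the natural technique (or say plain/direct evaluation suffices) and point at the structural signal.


Best approach: the characteristic-root method — the recurrence treats every index alike (constant coefficients, no forcing) — precisely the regime where r^μ trials close it.


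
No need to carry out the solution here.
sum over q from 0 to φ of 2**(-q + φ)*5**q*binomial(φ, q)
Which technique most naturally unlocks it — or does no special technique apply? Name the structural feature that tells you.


Verdict: the binomial theorem — the binomial coefficients weight matched powers of 5 and 2, which is exactly the expansion of a binomial power.


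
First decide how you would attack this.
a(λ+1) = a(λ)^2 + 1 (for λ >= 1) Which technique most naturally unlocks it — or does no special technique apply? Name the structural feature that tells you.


Method: no special technique — once the recursion is nonlinear, characteristic roots, master substitutions, and summation factors are all off the table.


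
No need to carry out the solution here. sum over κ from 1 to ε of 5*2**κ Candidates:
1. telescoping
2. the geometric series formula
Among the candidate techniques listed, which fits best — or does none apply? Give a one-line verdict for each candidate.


Best approach: the geometric series formula — the ratio of consecutive terms is the constant 2, independent of the index — a geometric sum.
- telescoping: neither a shifted-difference shape nor integer-spaced poles are present.
- the geometric series formula: yes, a natural case for it.


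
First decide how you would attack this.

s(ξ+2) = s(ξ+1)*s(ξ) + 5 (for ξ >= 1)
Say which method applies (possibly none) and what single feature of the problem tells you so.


Method: no special technique — no ansatz, no master substitution, no summation factor survives the nonlinearity here.


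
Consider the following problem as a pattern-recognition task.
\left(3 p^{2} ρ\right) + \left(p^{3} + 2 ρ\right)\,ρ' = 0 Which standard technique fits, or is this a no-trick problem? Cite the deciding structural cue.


Best approach: the exact-equation method — this form is already the differential of something: the matching mixed partials of 3 p^{2} ρ and p^{3} + 2 ρ prove it.


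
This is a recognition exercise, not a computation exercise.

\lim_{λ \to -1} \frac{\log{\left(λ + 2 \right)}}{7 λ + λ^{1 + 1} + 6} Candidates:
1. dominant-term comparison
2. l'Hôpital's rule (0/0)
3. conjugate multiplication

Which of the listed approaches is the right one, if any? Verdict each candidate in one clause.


Best approach: l'Hôpital's rule (0/0) — both numerator and denominator vanish at -1: the genuine 0/0 indeterminate that l'Hôpital exists for. One could equally expand both pieces locally and compare leading terms; the rule does that in one stroke.
- dominant-term comparison — this is not a rational comparison of growth rates at infinity.
- l'Hôpital's rule (0/0) — applicable, and directly so.
- conjugate multiplication: no divergent radical difference is present for a conjugate pair to cancel.


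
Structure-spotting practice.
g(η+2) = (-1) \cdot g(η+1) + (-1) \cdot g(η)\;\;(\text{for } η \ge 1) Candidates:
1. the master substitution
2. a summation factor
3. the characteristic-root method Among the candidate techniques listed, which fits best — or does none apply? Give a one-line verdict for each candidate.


Technique: the characteristic-root method — the recurrence treats every index alike (constant coefficients, no forcing) — precisely the regime where r^η trials close it.
- the master substitution — with no divided-index recursive call, reindexing by powers of a base buys nothing.
- a summation factor: the recurrence reaches back more than one step, outside the first-order family a summation factor normalizes.
- the characteristic-root method — applicable, and directly so.


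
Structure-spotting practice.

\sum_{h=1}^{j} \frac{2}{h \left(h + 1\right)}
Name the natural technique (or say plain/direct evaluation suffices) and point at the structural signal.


Method: telescoping — \frac{2}{h \left(h + 1\right)} hides a difference of shifted reciprocals — decompose it and the middle of the sum vanishes.


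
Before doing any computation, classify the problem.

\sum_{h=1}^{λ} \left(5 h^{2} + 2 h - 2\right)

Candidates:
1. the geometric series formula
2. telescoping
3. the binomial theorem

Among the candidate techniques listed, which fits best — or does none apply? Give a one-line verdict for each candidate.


Method: no special technique — nothing telescopes and nothing is geometric; polynomial terms in h sum term by term.
- the geometric series formula: the term-to-term ratio drifts with the index — the one thing the geometric formula cannot absorb.
- telescoping: the summand is not presented as a shifted difference — a telescoping rewrite may exist, but the displayed structure does not offer one.
- the binomial theorem — there is no pair of bases whose matched powers would reassemble into a single binomial power.


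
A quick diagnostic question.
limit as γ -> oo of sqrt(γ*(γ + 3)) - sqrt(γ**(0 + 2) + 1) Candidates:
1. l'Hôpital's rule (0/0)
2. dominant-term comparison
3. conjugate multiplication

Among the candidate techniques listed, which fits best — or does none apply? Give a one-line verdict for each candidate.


Diagnosis: conjugate multiplication — neither sqrt(γ*(γ + 3)) nor sqrt(γ**(0 + 2) + 1) converges alone, so rewrite their difference as a conjugate-rationalized quotient first.
- l'Hôpital's rule (0/0): the expression is a difference driving to ∞ − ∞, not a 0/0 quotient — there is no ratio for the rule to differentiate.
- dominant-term comparison: no ranking of term growth rates resolves the limit here.
- conjugate multiplication — a fit — the right tool for this form.


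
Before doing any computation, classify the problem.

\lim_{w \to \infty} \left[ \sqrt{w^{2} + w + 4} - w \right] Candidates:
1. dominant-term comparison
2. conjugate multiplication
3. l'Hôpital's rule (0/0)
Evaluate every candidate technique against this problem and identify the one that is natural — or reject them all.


Verdict: conjugate multiplication — the difference \sqrt{w^{2} + w + 4} - w is an ∞ − ∞ stalemate; its conjugate partner breaks the tie.
- dominant-term comparison — this limit is not decided by comparing leading-term growth at infinity.
- conjugate multiplication: yes, a natural case for it.
- l'Hôpital's rule (0/0): the expression is a difference driving to ∞ − ∞, not a 0/0 quotient — there is no ratio for the rule to differentiate.


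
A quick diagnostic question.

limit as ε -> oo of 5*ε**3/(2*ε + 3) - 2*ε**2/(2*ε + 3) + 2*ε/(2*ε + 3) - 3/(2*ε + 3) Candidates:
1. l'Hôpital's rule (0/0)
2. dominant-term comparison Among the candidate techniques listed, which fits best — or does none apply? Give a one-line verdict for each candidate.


Best approach: dominant-term comparison — as ε grows, only the highest-degree terms matter — compare leading terms and read the limit off.
- l'Hôpital's rule (0/0): as a single quotient the expression runs to ∞/∞ at the limit point — an at-infinity form of the rule would apply, though the leading-growth comparison is the direct reading.
- dominant-term comparison — yes — fits the structure here.


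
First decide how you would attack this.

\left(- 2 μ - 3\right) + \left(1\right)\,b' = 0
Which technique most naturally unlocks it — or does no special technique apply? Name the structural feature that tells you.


Best approach: no special technique — the slope is a pure function of μ; integrate both sides and be done.


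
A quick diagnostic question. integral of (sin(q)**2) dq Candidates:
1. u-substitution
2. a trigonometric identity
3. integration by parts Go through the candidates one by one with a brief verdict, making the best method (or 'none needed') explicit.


Verdict: a trigonometric identity — sin(q)**2 calls for power reduction: rewrite via double angles before any antiderivative is attempted.
- u-substitution: no subexpression of the integrand pairs with its own derivative as a factor — individual terms may offer their own substitutions, but any change of variable covering the whole integral would have to be constructed from outside the expression.
- a trigonometric identity: applies; the problem has the shape this method handles.
- integration by parts: not the natural route: no polynomial-kernel product appears — a recursive parts reduction of the trigonometric product exists, but the identity rewrite is direct.


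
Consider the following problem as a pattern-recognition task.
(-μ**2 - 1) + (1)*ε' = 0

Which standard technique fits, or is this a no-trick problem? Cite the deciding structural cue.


Technique: no special technique — with ε absent the equation is not coupled at all: direct integration in μ.


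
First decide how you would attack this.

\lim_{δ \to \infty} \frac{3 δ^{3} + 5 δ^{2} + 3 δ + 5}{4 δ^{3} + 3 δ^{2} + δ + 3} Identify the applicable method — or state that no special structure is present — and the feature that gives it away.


Technique: dominant-term comparison — growth-rate triage: the leading powers of δ decide the limit, everything else is noise. As a single quotient, the ∞/∞ shape would yield to repeated differentiation as well — the growth comparison gets there in one look.


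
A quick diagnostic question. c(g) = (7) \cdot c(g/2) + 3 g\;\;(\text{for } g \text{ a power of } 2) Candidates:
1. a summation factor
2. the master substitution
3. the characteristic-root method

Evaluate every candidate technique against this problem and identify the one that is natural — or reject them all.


Verdict: the master substitution — the argument shrinks by the factor 2, so measure the index on a logarithmic scale and the recursion becomes a shift.
- a summation factor: the recursion divides its index rather than shifting it — there is no previous-term chain for a summation factor to telescope.
- the master substitution — yes, a natural case for it.
- the characteristic-root method: a divided-index call is not the fixed-shift linear shape that characteristic roots solve.


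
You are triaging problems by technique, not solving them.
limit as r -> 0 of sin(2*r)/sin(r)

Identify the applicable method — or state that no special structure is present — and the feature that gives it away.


Best approach: l'Hôpital's rule (0/0) — plug in 0: top and bottom both hit zero, so differentiate each and retry. The standard small-argument limits would also carry it; the rule is the systematic route.


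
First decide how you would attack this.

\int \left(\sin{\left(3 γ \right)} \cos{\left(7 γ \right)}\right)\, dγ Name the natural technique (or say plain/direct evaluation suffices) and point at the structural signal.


Technique: a trigonometric identity — distinct frequencies under one product (\sin{\left(3 γ \right)} \cos{\left(7 γ \right)}): the product-to-sum identity is the systematic route to an integrable form.


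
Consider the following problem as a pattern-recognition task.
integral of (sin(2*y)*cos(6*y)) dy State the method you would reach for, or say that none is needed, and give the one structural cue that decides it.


Method: a trigonometric identity — two different frequencies multiply in sin(2*y)*cos(6*y); the product-to-sum formula separates them.


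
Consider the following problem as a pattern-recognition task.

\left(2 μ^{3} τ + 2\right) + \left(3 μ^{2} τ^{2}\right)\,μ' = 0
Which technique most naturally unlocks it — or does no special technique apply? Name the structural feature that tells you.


Diagnosis: the exact-equation method — this form is already the differential of something: the matching mixed partials of 2 μ^{3} τ + 2 and 3 μ^{2} τ^{2} prove it.


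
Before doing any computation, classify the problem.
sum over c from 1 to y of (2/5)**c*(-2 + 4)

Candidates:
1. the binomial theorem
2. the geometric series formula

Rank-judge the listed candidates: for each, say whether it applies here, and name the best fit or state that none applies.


Best approach: the geometric series formula — consecutive terms stand in a fixed index-free ratio — the geometric sum formula closes it.
- the binomial theorem — the terms lack the binomial-coefficient-weighted complementary-power pattern of an expansion.
- the geometric series formula — applicable, and directly so.


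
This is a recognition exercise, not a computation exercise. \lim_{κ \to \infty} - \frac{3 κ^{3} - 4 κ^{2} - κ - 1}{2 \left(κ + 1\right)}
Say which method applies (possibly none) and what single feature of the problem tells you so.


Method: dominant-term comparison — growth-rate triage: the leading powers of κ decide the limit, everything else is noise. l'Hôpital's at-infinity variant applies to the expression viewed as a single quotient; the leading-term comparison is the direct route.


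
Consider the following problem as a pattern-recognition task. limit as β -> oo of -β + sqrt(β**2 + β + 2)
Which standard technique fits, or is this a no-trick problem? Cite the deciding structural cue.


Diagnosis: conjugate multiplication — turning the difference into a conjugate-rationalized ratio makes the limit readable.


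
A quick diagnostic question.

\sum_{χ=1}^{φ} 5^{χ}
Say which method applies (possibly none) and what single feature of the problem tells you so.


Best approach: the geometric series formula — check a ratio of consecutive terms: it is 5, independent of the index, so the geometric formula closes the sum.


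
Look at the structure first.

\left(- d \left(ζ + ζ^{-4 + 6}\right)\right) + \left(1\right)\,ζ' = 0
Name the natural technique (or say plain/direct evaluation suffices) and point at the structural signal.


Diagnosis: separation of variables — the slope splits multiplicatively: d carrying all d-dependence times (ζ + ζ^{-4 + 6}) carrying all ζ-dependence — separate and integrate. A Bernoulli rewrite would carry it as the equation stands — separating the variables needs no rearrangement either.


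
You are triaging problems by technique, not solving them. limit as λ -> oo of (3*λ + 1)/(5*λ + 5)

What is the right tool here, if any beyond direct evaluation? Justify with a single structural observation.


Verdict: dominant-term comparison — divide by the highest power of λ present: lower-order terms vanish and the dominant ratio remains. Differentiating the expression as a single quotient would eventually settle it as well; matching dominant growth settles it immediately.


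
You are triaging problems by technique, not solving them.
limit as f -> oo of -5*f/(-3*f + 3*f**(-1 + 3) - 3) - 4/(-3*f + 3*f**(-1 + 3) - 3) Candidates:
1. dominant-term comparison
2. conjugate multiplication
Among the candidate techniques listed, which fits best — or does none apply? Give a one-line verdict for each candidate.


Verdict: dominant-term comparison — as f grows, only the highest-degree terms matter — compare leading terms and read the limit off.
- dominant-term comparison — a fit — the right tool for this form.
- conjugate multiplication: no difference of divergent radicals appears, so rationalizing has nothing to cancel.


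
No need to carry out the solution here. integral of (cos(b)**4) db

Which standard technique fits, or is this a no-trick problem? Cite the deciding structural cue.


Diagnosis: a trigonometric identity — reduce cos(b)**4 with the power-reduction formula and the integral becomes first-degree trigonometry.


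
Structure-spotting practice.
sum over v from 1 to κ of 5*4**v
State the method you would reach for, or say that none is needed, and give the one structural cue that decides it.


Technique: the geometric series formula — check a ratio of consecutive terms: it is 4, independent of the index, so the geometric formula closes the sum.


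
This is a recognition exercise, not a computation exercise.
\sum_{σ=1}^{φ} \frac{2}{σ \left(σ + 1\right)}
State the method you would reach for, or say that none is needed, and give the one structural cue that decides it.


Verdict: telescoping — the denominator's roots in \frac{2}{σ \left(σ + 1\right)} sit an integer apart: decomposition produces a self-cancelling chain.


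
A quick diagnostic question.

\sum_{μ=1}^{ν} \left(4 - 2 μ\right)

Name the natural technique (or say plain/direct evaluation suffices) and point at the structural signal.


Technique: no special technique — constant-multiple powers of μ with no cancellation partners and no common ratio — use the standard power-sum formulas.


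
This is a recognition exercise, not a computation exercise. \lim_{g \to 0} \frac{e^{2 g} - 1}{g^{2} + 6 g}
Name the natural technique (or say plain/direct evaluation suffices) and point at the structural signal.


Technique: l'Hôpital's rule (0/0) — both numerator and denominator vanish at 0: the genuine 0/0 indeterminate that l'Hôpital exists for. A local series expansion at the point resolves it as well; the rule is the packaged version of that step.


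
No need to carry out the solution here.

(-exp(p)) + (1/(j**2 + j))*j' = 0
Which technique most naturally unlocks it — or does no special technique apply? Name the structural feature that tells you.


Best approach: separation of variables — solved for the derivative, the right side factors as exp(p) times j**2 + j — all p-dependence separates from all j-dependence. A Bernoulli substitution applies to this equation as given; separation takes the same equation in its displayed form.


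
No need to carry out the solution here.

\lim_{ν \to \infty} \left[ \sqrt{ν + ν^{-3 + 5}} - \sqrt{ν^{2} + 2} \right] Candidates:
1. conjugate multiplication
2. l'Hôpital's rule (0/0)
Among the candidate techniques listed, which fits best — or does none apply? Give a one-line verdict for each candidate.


Technique: conjugate multiplication — the ∞ − ∞ radical form is the exact trigger for the conjugate maneuver.
- conjugate multiplication: yes — fits the structure here.
- l'Hôpital's rule (0/0): the expression is a difference driving to ∞ − ∞, not a 0/0 quotient — there is no ratio for the rule to differentiate.


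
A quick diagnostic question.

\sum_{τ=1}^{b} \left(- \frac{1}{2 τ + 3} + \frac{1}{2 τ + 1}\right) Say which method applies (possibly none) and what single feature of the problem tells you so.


Verdict: telescoping — this sum is a zipper: each term contributes \frac{1}{2 τ + 1} and removes the next index's value, which the following term puts back, closing term by term.


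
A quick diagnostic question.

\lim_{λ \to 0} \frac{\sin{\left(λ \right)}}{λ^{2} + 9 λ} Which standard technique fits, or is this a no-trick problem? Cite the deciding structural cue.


Best approach: l'Hôpital's rule (0/0) — plug in 0: top and bottom both hit zero, so differentiate each and retry. A local series expansion at the point resolves it as well; the rule is the packaged version of that step.


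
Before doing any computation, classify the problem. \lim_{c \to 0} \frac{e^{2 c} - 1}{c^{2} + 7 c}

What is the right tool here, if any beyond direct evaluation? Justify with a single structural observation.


Diagnosis: l'Hôpital's rule (0/0) — both numerator and denominator vanish at 0: the genuine 0/0 indeterminate that l'Hôpital exists for. A first-order expansion at the point is an equally standard path; the rule packages it.


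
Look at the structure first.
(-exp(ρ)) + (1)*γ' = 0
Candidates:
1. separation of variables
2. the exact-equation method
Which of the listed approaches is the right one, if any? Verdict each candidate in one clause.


Method: no special technique — solved for the derivative, no γ appears — this is antidifferentiation in ρ wearing ODE clothing.
- separation of variables: separation is only trivially available — with the unknown absent from the slope this is a direct integration, not a separation problem.
- the exact-equation method: the unknown never enters the equation — exactness holds emptily, with nothing for the method to add.


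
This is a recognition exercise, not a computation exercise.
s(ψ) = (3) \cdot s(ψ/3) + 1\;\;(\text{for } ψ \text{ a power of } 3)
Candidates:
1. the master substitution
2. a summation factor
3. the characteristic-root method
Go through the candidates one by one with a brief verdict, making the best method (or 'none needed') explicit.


Best approach: the master substitution — the argument shrinks by the factor 3, so measure the index on a logarithmic scale and the recursion becomes a shift.
- the master substitution — a fit — the right tool for this form.
- a summation factor: a divided-index call is outside the fixed-shift first-order family a summation factor normalizes.
- the characteristic-root method: the recursion divides its index rather than shifting it — outside the constant-shift family the root method covers.


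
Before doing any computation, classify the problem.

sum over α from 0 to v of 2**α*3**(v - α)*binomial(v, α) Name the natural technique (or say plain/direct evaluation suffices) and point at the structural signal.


Best approach: the binomial theorem — the summand is term α of a binomial expansion in 2 and 3; the whole sum is a single power.


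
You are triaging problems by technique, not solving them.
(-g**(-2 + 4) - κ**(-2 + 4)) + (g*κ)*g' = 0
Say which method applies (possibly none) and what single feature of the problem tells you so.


Technique: the homogeneous substitution — the slope is degree-zero homogeneous: the ratio substitution v = g/κ collapses it. This doubles as a Bernoulli equation in the unknown as written; the homogeneous route needs no setup at all.


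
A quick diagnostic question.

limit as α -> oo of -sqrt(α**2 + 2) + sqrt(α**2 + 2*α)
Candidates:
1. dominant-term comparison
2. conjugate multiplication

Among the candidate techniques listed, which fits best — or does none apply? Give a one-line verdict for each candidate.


Best approach: conjugate multiplication — both pieces blow up but their difference is finite; the conjugate trick rationalizes sqrt(α**2 + 2*α) - sqrt(α**2 + 2).
- dominant-term comparison — this is not a rational comparison of growth rates at infinity.
- conjugate multiplication — yes, a natural case for it.


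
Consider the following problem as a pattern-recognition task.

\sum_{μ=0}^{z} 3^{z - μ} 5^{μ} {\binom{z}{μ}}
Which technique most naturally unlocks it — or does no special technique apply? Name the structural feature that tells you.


Best approach: the binomial theorem — {\binom{z}{μ}} weighting matched powers of 5 and 3 is the expanded form of (5 + 3)^z — fold it back up.


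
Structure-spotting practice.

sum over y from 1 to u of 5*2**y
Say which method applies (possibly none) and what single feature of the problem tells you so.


Technique: the geometric series formula — each summand is the previous one scaled by 2; that constant multiplier is itself the geometric structure.


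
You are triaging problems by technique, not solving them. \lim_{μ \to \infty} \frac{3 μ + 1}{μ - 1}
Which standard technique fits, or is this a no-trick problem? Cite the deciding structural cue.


Best approach: dominant-term comparison — divide through by the highest power of μ; every lower-order term dies and the dominant terms decide the limit. l'Hôpital's at-infinity variant applies to the expression viewed as a single quotient; the leading-term comparison is the direct route.


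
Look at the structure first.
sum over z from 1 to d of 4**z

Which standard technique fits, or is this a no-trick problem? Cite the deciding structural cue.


Verdict: the geometric series formula — each summand is the previous one scaled by 4; that constant multiplier is itself the geometric structure.


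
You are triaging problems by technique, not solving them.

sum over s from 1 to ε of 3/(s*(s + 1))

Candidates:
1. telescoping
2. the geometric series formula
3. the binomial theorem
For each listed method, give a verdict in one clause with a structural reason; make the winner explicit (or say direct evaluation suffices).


Technique: telescoping — 3/(s*(s + 1)) is a collapsed telescope: expand it into simple fractions to see the cancellation.
- telescoping: applicable, and directly so.
- the geometric series formula — the term-to-term ratio changes with the index, so the geometric formula cannot close it.
- the binomial theorem: there is no sum-raised-to-a-power identity hiding in these terms.


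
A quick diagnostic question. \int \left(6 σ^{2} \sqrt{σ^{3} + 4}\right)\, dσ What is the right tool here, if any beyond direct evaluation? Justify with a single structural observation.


Method: u-substitution — structure check: outer function, inner expression σ^{3} + 4, inner derivative as a factor — the classic u = σ^{3} + 4 pattern.


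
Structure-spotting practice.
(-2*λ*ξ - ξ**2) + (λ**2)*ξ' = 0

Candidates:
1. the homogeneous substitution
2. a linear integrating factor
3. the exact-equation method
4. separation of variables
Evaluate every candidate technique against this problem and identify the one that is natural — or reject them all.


Verdict: the homogeneous substitution — scaling λ and ξ together leaves the slope fixed — it depends only on ξ/λ, so substitute the ratio. Rearranged, this also fits the Bernoulli template directly; the homogeneous substitution reads the structure without the rearrangement.
- the homogeneous substitution: yes, a natural case for it.
- a linear integrating factor: a nonlinear term in the unknown puts this outside the integrating-factor template.
- the exact-equation method: the cross partial derivatives disagree, so no single potential exists.
- separation of variables: no algebra isolates the independent variable on one side and the unknown on the other.


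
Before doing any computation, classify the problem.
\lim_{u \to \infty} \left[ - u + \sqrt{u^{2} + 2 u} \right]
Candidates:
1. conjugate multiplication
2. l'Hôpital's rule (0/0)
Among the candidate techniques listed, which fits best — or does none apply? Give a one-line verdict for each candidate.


Best approach: conjugate multiplication — this difference gives up after one conjugate multiplication — the radical structure cancels against its conjugate.
- conjugate multiplication: a fit — the right tool for this form.
- l'Hôpital's rule (0/0) — the expression is a difference driving to ∞ − ∞, not a 0/0 quotient — there is no ratio for the rule to differentiate.


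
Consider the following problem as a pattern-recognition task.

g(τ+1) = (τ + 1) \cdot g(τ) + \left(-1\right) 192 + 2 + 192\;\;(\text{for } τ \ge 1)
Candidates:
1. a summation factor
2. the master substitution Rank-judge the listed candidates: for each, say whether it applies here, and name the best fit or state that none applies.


Method: a summation factor — first-order, linear, moving coefficient τ + 1: the discrete analogue of an integrating factor handles it.
- a summation factor — yes — fits the structure here.
- the master substitution: the recursive argument is a shift of the index, not a fixed fraction of it.


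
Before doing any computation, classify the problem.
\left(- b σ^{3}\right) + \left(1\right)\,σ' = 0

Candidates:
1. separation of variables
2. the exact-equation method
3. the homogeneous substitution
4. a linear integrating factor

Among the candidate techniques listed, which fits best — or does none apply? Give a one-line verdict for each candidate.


Best approach: separation of variables — the derivative equals a pure function of b (namely b) times a pure function of σ (namely σ^{3}); divide and integrate each side.
- separation of variables — yes — fits the structure here.
- the exact-equation method: the mixed-partials test fails on this split — it is not an exact differential as presented.
- the homogeneous substitution: the slope changes under joint rescaling, failing the degree-zero test.
- a linear integrating factor: a nonlinear term in the unknown puts this outside the integrating-factor template.


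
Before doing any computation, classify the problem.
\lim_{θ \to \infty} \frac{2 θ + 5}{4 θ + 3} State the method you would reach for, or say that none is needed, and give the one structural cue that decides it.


Technique: dominant-term comparison — divide by the highest power of θ present: lower-order terms vanish and the dominant ratio remains. Viewed as a single quotient this is an ∞/∞ form — an at-infinity application of l'Hôpital's rule would also resolve it; comparing leading growth reads the answer without differentiating.


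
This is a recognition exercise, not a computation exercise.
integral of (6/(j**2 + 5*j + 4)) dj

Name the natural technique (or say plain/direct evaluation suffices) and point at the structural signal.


Method: partial fractions — a proper rational integrand whose denominator splits into simpler factors — decompose into partial fractions first.


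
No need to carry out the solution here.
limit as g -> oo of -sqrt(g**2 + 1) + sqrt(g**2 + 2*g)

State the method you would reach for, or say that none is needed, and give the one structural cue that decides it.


Best approach: conjugate multiplication — infinity minus infinity with a radical in play — multiply by the conjugate so the divergences of sqrt(g**2 + 2*g) and sqrt(g**2 + 1) annihilate.


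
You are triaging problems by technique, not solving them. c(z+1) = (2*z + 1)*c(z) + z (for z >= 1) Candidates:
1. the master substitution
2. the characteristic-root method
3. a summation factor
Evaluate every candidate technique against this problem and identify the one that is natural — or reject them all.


Method: a summation factor — one step of memory with a weight 2*z + 1 that changes as the index grows — the summation-factor construction is built for this.
- the master substitution — the recursive argument is a shift of the index, not a fixed fraction of it.
- the characteristic-root method — the coefficients vary with the index, breaking the constant-coefficient structure the method needs.
- a summation factor — yes, a natural case for it.


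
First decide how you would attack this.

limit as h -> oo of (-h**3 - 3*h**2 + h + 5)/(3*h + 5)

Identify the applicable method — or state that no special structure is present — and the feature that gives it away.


Verdict: dominant-term comparison — growth-rate triage: the leading powers of h decide the limit, everything else is noise. Differentiating the expression as a single quotient would eventually settle it as well; matching dominant growth settles it immediately.


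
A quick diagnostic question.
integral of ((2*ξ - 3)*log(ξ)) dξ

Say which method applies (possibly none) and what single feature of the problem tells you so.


Technique: integration by parts — one parts step with u = log(ξ) trades the logarithm for an algebraic integrand.


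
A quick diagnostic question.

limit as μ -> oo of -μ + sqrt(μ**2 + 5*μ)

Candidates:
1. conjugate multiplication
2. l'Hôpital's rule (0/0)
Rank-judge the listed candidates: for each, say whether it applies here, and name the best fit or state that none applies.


Verdict: conjugate multiplication — divergence minus divergence hides a finite answer — expose it by pairing sqrt(μ**2 + 5*μ) - μ with its conjugate.
- conjugate multiplication: yes, a natural case for it.
- l'Hôpital's rule (0/0) — no quotient structure at all: the clash is ∞ minus ∞, which rationalizing converts into a tractable ratio.


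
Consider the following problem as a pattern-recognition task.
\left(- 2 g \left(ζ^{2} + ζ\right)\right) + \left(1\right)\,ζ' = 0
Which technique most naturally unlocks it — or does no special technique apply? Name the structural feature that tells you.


Method: separation of variables — all dependence on the two variables factors apart, the defining separable shape. Rearranged, this also fits the Bernoulli template directly; separation reads the product structure as given.


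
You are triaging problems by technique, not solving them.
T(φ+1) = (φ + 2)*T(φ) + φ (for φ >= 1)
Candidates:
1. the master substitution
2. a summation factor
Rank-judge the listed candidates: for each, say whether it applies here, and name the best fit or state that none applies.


Technique: a summation factor — with the index-dependent coefficient φ + 2, dividing by the cumulative product turns the left side into a pure difference.
- the master substitution — with no divided-index recursive call, reindexing by powers of a base buys nothing.
- a summation factor: yes, a natural case for it.
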